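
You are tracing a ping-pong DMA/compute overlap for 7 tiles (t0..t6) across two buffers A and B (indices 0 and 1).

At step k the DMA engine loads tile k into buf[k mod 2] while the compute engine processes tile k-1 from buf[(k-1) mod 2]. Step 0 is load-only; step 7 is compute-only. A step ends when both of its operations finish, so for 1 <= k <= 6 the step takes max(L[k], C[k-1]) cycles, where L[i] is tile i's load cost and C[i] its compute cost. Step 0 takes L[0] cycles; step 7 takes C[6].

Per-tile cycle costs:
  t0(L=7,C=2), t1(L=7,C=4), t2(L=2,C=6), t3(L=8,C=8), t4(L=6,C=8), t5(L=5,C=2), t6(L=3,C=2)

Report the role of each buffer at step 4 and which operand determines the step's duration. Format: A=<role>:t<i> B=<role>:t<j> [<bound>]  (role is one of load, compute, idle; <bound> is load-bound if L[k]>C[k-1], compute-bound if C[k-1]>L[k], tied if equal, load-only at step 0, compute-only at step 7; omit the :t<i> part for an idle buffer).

  0. 7=7c; end=7; A:t0 B:-
  1. max(7,2)=7c; end=14; A:t0 B:t1
  2. max(2,4)=4c; end=18; A:t2 B:t1
  3. max(8,6)=8c; end=26; A:t2 B:t3
  4. max(6,8)=8c; end=34; A:t4 B:t3
  5. max(5,8)=8c; end=42; A:t4 B:t5
  6. max(3,2)=3c; end=45; A:t6 B:t5
  7. 2=2c; end=47; A:t6 B:t5

step 4: A=load:t4 B=compute:t3 [compute-bound]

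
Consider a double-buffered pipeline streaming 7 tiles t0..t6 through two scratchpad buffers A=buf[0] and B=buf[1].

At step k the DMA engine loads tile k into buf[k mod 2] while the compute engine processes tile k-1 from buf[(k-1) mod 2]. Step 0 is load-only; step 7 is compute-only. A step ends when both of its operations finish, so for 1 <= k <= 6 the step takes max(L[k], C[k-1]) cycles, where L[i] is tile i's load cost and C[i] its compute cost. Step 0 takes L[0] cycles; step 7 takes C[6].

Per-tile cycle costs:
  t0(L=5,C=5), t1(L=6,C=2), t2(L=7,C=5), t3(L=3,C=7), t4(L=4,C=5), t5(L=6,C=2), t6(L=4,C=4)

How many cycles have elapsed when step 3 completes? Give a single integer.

[0] DMA t0→A (5c) ∥ CU idle ⇒ 5c, clock 5
[1] DMA t1→B (6c) ∥ CU A:t0 (5c) ⇒ 6c, clock 11
[2] DMA t2→A (7c) ∥ CU B:t1 (2c) ⇒ 7c, clock 18
[3] DMA t3→B (3c) ∥ CU A:t2 (5c) ⇒ 5c, clock 23
[4] DMA t4→A (4c) ∥ CU B:t3 (7c) ⇒ 7c, clock 30
[5] DMA t5→B (6c) ∥ CU A:t4 (5c) ⇒ 6c, clock 36
[6] DMA t6→A (4c) ∥ CU B:t5 (2c) ⇒ 4c, clock 40
[7] DMA idle ∥ CU A:t6 (4c) ⇒ 4c, clock 44

end_cycle[3] = 23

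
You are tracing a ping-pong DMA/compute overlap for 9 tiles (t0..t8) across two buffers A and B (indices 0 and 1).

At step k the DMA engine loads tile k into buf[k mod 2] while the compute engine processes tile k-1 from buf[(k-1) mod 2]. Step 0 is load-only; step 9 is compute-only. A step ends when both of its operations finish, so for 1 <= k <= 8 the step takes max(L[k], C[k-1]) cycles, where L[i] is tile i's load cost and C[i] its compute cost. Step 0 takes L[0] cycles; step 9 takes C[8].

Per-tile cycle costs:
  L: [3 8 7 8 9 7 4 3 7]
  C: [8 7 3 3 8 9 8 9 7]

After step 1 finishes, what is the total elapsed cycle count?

[0] DMA t0→A (3c) ∥ CU idle ⇒ 3c, clock 3
[1] DMA t1→B (8c) ∥ CU A:t0 (8c) ⇒ 8c, clock 11
[2] DMA t2→A (7c) ∥ CU B:t1 (7c) ⇒ 7c, clock 18
[3] DMA t3→B (8c) ∥ CU A:t2 (3c) ⇒ 8c, clock 26
[4] DMA t4→A (9c) ∥ CU B:t3 (3c) ⇒ 9c, clock 35
[5] DMA t5→B (7c) ∥ CU A:t4 (8c) ⇒ 8c, clock 43
[6] DMA t6→A (4c) ∥ CU B:t5 (9c) ⇒ 9c, clock 52
[7] DMA t7→B (3c) ∥ CU A:t6 (8c) ⇒ 8c, clock 60
[8] DMA t8→A (7c) ∥ CU B:t7 (9c) ⇒ 9c, clock 69
[9] DMA idle ∥ CU A:t8 (7c) ⇒ 7c, clock 76

end_cycle[1] = 11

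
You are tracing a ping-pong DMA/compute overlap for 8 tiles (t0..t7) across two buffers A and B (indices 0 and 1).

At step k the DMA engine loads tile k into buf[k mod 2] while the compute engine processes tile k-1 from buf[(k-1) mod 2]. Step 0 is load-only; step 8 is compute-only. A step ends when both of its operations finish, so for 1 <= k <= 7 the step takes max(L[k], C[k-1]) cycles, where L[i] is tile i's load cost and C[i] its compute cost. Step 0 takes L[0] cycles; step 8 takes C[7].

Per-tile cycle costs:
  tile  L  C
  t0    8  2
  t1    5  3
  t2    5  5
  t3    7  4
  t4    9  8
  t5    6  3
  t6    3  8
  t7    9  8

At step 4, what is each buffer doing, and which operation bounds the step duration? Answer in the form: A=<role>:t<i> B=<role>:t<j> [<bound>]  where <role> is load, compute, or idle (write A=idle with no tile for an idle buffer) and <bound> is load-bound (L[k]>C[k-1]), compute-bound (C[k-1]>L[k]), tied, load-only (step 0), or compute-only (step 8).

step 4: A=load:t4 B=compute:t3 [load-bound]

[0] DMA t0→A (8c) ∥ CU idle ⇒ 8c, clock 8
[1] DMA t1→B (5c) ∥ CU A:t0 (2c) ⇒ 5c, clock 13
[2] DMA t2→A (5c) ∥ CU B:t1 (3c) ⇒ 5c, clock 18
[3] DMA t3→B (7c) ∥ CU A:t2 (5c) ⇒ 7c, clock 25
[4] DMA t4→A (9c) ∥ CU B:t3 (4c) ⇒ 9c, clock 34
[5] DMA t5→B (6c) ∥ CU A:t4 (8c) ⇒ 8c, clock 42
[6] DMA t6→A (3c) ∥ CU B:t5 (3c) ⇒ 3c, clock 45
[7] DMA t7→B (9c) ∥ CU A:t6 (8c) ⇒ 9c, clock 54
[8] DMA idle ∥ CU B:t7 (8c) ⇒ 8c, clock 62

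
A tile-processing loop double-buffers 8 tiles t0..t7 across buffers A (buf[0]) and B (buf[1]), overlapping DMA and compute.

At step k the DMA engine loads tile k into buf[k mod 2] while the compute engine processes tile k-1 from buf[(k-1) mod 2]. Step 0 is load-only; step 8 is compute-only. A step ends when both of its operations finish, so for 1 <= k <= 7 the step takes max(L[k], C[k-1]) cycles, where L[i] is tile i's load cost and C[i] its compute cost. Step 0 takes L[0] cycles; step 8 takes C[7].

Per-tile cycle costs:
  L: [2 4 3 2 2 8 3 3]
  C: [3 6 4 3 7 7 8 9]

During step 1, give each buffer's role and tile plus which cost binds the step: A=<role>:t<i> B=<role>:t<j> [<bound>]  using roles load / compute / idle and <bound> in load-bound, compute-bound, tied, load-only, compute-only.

  0. 2=2c; end=2; A:t0 B:-
  1. max(4,3)=4c; end=6; A:t0 B:t1
  2. max(3,6)=6c; end=12; A:t2 B:t1
  3. max(2,4)=4c; end=16; A:t2 B:t3
  4. max(2,3)=3c; end=19; A:t4 B:t3
  5. max(8,7)=8c; end=27; A:t4 B:t5
  6. max(3,7)=7c; end=34; A:t6 B:t5
  7. max(3,8)=8c; end=42; A:t6 B:t7
  8. 9=9c; end=51; A:t6 B:t7

step 1: A=compute:t0 B=load:t1 [load-bound]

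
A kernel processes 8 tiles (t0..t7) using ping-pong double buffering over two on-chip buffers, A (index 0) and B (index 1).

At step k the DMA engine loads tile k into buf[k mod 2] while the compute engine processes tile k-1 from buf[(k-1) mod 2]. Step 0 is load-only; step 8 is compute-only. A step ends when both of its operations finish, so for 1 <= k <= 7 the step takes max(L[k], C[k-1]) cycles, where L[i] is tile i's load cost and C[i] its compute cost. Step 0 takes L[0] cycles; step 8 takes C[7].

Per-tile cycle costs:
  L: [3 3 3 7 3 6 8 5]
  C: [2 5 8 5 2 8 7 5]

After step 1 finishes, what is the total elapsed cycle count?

  0. 3=3c; end=3; A:t0 B:-
  1. max(3,2)=3c; end=6; A:t0 B:t1
  2. max(3,5)=5c; end=11; A:t2 B:t1
  3. max(7,8)=8c; end=19; A:t2 B:t3
  4. max(3,5)=5c; end=24; A:t4 B:t3
  5. max(6,2)=6c; end=30; A:t4 B:t5
  6. max(8,8)=8c; end=38; A:t6 B:t5
  7. max(5,7)=7c; end=45; A:t6 B:t7
  8. 5=5c; end=50; A:t6 B:t7

end_cycle[1] = 6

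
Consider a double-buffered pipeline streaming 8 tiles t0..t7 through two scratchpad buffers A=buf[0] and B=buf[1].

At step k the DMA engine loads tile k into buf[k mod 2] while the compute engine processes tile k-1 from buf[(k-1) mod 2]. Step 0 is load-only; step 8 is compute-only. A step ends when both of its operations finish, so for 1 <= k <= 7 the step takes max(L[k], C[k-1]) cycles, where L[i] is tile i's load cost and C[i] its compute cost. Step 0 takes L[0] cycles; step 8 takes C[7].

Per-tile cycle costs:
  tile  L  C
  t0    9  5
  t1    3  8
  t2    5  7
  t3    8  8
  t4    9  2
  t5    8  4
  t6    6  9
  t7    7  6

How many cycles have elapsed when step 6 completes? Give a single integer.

k=0 load=t0/9c comp=- wait=9 total=9
k=1 load=t1/3c comp=t0/5c wait=5 total=14
k=2 load=t2/5c comp=t1/8c wait=8 total=22
k=3 load=t3/8c comp=t2/7c wait=8 total=30
k=4 load=t4/9c comp=t3/8c wait=9 total=39
k=5 load=t5/8c comp=t4/2c wait=8 total=47
k=6 load=t6/6c comp=t5/4c wait=6 total=53
k=7 load=t7/7c comp=t6/9c wait=9 total=62
k=8 load=- comp=t7/6c wait=6 total=68

end_cycle[6] = 53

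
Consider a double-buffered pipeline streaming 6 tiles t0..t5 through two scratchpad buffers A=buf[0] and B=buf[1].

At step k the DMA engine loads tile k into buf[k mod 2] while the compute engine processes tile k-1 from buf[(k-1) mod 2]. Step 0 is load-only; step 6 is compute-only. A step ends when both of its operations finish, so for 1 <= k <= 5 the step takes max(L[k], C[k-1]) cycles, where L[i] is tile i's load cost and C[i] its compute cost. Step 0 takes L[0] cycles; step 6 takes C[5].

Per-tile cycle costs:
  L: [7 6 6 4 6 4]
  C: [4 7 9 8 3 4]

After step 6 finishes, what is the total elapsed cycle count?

k=0 load=t0/7c comp=- wait=7 total=7
k=1 load=t1/6c comp=t0/4c wait=6 total=13
k=2 load=t2/6c comp=t1/7c wait=7 total=20
k=3 load=t3/4c comp=t2/9c wait=9 total=29
k=4 load=t4/6c comp=t3/8c wait=8 total=37
k=5 load=t5/4c comp=t4/3c wait=4 total=41
k=6 load=- comp=t5/4c wait=4 total=45

end_cycle[6] = 45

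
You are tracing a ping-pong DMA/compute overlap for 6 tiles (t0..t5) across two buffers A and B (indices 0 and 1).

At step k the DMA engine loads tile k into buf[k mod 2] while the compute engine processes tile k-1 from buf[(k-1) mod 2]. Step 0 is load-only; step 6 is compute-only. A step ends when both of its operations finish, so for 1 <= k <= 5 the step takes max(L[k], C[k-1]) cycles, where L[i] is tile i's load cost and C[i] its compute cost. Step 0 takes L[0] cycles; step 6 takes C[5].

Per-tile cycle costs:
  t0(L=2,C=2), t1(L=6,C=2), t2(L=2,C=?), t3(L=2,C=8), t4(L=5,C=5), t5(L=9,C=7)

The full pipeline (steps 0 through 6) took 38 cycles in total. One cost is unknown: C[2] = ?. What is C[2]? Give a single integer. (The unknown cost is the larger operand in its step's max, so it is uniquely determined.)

C[2] = 4

step 0 → dur = L[0]=2 = 2
step 1 → dur = max(L[1]=6, C[0]=2) = 6
step 2 → dur = max(L[2]=2, C[1]=2) = 2
step 3 → dur = max(L[3]=2, C[2]=?) = C[2]  (unknown; binding)
step 4 → dur = max(L[4]=5, C[3]=8) = 8
step 5 → dur = max(L[5]=9, C[4]=5) = 9
step 6 → dur = C[5]=7 = 7
sum of known step durations = 34
dur[3] = total - known = 38 - 34 = 4
C[2] is the binding max in step 3, so C[2] = dur[3] = 4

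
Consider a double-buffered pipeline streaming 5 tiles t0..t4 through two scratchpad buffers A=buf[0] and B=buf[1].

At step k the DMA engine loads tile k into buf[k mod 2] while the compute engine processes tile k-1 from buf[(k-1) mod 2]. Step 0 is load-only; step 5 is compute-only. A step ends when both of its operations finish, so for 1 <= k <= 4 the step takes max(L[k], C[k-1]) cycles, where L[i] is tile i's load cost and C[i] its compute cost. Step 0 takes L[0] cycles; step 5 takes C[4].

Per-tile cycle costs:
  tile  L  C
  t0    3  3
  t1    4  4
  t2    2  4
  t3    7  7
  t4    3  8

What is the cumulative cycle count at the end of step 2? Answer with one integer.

end_cycle[2] = 11

  0. 3=3c; end=3; A:t0 B:-
  1. max(4,3)=4c; end=7; A:t0 B:t1
  2. max(2,4)=4c; end=11; A:t2 B:t1
  3. max(7,4)=7c; end=18; A:t2 B:t3
  4. max(3,7)=7c; end=25; A:t4 B:t3
  5. 8=8c; end=33; A:t4 B:t3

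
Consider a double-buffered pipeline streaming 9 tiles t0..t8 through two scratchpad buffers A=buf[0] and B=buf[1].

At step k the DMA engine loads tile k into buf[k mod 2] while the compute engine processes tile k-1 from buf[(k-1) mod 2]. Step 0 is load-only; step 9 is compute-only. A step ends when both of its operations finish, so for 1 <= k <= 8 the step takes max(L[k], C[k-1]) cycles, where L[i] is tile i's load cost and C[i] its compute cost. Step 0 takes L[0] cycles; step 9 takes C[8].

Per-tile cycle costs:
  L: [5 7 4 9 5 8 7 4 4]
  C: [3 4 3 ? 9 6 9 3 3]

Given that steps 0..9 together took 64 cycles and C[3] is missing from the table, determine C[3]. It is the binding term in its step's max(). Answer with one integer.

C[3] = 7

step 0 | dur = L[0]=5 = 5
step 1 | dur = max(L[1]=7, C[0]=3) = 7
step 2 | dur = max(L[2]=4, C[1]=4) = 4
step 3 | dur = max(L[3]=9, C[2]=3) = 9
step 4 | dur = max(L[4]=5, C[3]=?) = C[3]  (unknown; binding)
step 5 | dur = max(L[5]=8, C[4]=9) = 9
step 6 | dur = max(L[6]=7, C[5]=6) = 7
step 7 | dur = max(L[7]=4, C[6]=9) = 9
step 8 | dur = max(L[8]=4, C[7]=3) = 4
step 9 | dur = C[8]=3 = 3
sum of known step durations = 57
dur[4] = total - known = 64 - 57 = 7
C[3] is the binding max in step 4, so C[3] = dur[4] = 7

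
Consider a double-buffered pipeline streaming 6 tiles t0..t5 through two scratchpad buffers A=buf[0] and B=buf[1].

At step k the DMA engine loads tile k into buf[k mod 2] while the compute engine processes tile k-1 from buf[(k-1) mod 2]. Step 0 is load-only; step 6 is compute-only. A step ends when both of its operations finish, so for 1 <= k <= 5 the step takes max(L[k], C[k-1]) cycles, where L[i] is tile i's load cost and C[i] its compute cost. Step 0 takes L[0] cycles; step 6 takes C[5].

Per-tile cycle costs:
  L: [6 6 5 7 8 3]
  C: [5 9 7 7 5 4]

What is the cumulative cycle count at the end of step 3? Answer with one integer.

[0] DMA t0→A (6c) ∥ CU idle ⇒ 6c, clock 6
[1] DMA t1→B (6c) ∥ CU A:t0 (5c) ⇒ 6c, clock 12
[2] DMA t2→A (5c) ∥ CU B:t1 (9c) ⇒ 9c, clock 21
[3] DMA t3→B (7c) ∥ CU A:t2 (7c) ⇒ 7c, clock 28
[4] DMA t4→A (8c) ∥ CU B:t3 (7c) ⇒ 8c, clock 36
[5] DMA t5→B (3c) ∥ CU A:t4 (5c) ⇒ 5c, clock 41
[6] DMA idle ∥ CU B:t5 (4c) ⇒ 4c, clock 45

end_cycle[3] = 28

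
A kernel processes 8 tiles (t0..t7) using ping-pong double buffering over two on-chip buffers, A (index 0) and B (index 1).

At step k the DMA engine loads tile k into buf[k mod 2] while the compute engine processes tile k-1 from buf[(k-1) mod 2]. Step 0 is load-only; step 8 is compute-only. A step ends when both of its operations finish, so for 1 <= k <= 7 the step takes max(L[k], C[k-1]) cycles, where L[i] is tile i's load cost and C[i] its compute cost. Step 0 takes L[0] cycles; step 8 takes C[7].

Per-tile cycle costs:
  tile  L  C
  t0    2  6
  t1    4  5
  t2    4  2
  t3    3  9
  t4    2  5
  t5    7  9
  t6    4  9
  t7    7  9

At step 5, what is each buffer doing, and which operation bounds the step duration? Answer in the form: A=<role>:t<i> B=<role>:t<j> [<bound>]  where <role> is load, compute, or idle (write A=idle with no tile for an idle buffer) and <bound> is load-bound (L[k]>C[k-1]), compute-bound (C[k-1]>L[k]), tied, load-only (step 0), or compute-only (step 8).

  0. 2=2c; end=2; A:t0 B:-
  1. max(4,6)=6c; end=8; A:t0 B:t1
  2. max(4,5)=5c; end=13; A:t2 B:t1
  3. max(3,2)=3c; end=16; A:t2 B:t3
  4. max(2,9)=9c; end=25; A:t4 B:t3
  5. max(7,5)=7c; end=32; A:t4 B:t5
  6. max(4,9)=9c; end=41; A:t6 B:t5
  7. max(7,9)=9c; end=50; A:t6 B:t7
  8. 9=9c; end=59; A:t6 B:t7

step 5: A=compute:t4 B=load:t5 [load-bound]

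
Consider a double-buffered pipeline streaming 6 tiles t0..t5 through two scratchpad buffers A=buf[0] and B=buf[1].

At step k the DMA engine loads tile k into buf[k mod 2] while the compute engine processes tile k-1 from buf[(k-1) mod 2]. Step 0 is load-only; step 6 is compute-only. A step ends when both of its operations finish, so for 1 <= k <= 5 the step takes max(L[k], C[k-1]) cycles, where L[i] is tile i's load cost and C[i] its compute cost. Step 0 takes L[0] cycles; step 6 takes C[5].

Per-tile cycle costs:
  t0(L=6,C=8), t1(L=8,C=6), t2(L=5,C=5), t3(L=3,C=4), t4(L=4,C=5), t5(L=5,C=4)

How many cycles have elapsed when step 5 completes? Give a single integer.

end_cycle[5] = 34

[0] DMA t0→A (6c) ∥ CU idle ⇒ 6c, clock 6
[1] DMA t1→B (8c) ∥ CU A:t0 (8c) ⇒ 8c, clock 14
[2] DMA t2→A (5c) ∥ CU B:t1 (6c) ⇒ 6c, clock 20
[3] DMA t3→B (3c) ∥ CU A:t2 (5c) ⇒ 5c, clock 25
[4] DMA t4→A (4c) ∥ CU B:t3 (4c) ⇒ 4c, clock 29
[5] DMA t5→B (5c) ∥ CU A:t4 (5c) ⇒ 5c, clock 34
[6] DMA idle ∥ CU B:t5 (4c) ⇒ 4c, clock 38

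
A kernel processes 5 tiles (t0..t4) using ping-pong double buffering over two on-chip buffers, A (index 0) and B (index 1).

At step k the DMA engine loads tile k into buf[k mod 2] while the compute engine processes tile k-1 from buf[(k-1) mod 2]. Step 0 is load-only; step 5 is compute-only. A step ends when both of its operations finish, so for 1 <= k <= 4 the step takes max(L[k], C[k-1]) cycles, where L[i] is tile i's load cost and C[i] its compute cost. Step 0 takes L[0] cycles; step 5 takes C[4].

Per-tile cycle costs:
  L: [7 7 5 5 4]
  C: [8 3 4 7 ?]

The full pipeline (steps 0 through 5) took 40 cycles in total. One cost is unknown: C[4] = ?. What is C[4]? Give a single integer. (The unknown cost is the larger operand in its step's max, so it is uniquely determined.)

C[4] = 8

step 0 = dur = L[0]=7 = 7
step 1 = dur = max(L[1]=7, C[0]=8) = 8
step 2 = dur = max(L[2]=5, C[1]=3) = 5
step 3 = dur = max(L[3]=5, C[2]=4) = 5
step 4 = dur = max(L[4]=4, C[3]=7) = 7
step 5 = dur = C[4]=? = C[4]  (unknown; binding)
sum of known step durations = 32
dur[5] = total - known = 40 - 32 = 8
C[4] is the binding max in step 5, so C[4] = dur[5] = 8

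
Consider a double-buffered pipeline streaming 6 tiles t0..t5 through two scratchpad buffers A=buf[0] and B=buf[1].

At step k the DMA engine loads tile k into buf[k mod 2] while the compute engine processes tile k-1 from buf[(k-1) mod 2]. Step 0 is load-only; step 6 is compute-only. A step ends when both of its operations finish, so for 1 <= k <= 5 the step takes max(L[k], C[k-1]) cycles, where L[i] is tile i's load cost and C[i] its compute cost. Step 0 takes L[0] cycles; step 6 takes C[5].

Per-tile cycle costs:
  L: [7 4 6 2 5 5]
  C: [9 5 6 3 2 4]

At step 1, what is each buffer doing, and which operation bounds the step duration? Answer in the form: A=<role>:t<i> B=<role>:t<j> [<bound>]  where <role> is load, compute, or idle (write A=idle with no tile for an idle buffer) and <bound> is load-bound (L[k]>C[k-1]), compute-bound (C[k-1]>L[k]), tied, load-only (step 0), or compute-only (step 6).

[0] DMA t0→A (7c) ∥ CU idle ⇒ 7c, clock 7
[1] DMA t1→B (4c) ∥ CU A:t0 (9c) ⇒ 9c, clock 16
[2] DMA t2→A (6c) ∥ CU B:t1 (5c) ⇒ 6c, clock 22
[3] DMA t3→B (2c) ∥ CU A:t2 (6c) ⇒ 6c, clock 28
[4] DMA t4→A (5c) ∥ CU B:t3 (3c) ⇒ 5c, clock 33
[5] DMA t5→B (5c) ∥ CU A:t4 (2c) ⇒ 5c, clock 38
[6] DMA idle ∥ CU B:t5 (4c) ⇒ 4c, clock 42

step 1: A=compute:t0 B=load:t1 [compute-bound]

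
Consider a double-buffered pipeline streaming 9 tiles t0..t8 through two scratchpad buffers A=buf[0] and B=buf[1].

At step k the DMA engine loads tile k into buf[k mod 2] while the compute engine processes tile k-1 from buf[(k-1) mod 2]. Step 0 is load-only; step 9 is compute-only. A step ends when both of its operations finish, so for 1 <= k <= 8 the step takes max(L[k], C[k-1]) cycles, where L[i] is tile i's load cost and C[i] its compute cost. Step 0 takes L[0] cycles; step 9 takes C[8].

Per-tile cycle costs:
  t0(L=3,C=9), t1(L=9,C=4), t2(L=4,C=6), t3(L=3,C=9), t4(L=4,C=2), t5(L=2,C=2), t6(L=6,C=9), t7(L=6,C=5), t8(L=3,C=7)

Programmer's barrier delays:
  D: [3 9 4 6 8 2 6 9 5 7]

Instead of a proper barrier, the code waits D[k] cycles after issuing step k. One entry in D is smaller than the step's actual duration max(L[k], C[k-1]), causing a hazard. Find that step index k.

hazard at step 4

step 0: need L[0]=3 = 3; D[0]=3 ok
step 1: need max(L[1]=9,C[0]=9) = 9; D[1]=9 ok
step 2: need max(L[2]=4,C[1]=4) = 4; D[2]=4 ok
step 3: need max(L[3]=3,C[2]=6) = 6; D[3]=6 ok
step 4: need max(L[4]=4,C[3]=9) = 9; D[4]=8 SHORT
step 5: need max(L[5]=2,C[4]=2) = 2; D[5]=2 ok
step 6: need max(L[6]=6,C[5]=2) = 6; D[6]=6 ok
step 7: need max(L[7]=6,C[6]=9) = 9; D[7]=9 ok
step 8: need max(L[8]=3,C[7]=5) = 5; D[8]=5 ok
step 9: need C[8]=7 = 7; D[9]=7 ok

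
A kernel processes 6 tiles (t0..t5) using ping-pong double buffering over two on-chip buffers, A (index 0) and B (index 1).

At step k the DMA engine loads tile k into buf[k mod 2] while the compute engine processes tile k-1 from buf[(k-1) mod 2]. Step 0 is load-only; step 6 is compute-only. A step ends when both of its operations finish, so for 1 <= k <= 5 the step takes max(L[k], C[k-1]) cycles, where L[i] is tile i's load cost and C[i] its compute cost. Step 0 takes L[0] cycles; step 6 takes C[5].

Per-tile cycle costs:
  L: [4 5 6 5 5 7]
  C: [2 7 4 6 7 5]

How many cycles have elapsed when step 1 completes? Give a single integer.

k=0 load=t0/4c comp=- wait=4 total=4
k=1 load=t1/5c comp=t0/2c wait=5 total=9
k=2 load=t2/6c comp=t1/7c wait=7 total=16
k=3 load=t3/5c comp=t2/4c wait=5 total=21
k=4 load=t4/5c comp=t3/6c wait=6 total=27
k=5 load=t5/7c comp=t4/7c wait=7 total=34
k=6 load=- comp=t5/5c wait=5 total=39

end_cycle[1] = 9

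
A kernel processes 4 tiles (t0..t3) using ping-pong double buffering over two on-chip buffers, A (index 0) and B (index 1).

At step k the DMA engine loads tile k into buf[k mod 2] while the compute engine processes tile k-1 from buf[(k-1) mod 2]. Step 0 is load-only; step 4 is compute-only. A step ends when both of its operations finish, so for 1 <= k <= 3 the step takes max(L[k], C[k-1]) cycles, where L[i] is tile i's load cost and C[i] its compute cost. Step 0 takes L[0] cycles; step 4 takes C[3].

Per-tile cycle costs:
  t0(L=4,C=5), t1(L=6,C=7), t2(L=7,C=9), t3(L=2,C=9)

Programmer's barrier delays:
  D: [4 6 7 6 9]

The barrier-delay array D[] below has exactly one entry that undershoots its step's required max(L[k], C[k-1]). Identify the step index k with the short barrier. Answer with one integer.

hazard at step 3

step 0: need L[0]=4 = 4; D[0]=4 ok
step 1: need max(L[1]=6,C[0]=5) = 6; D[1]=6 ok
step 2: need max(L[2]=7,C[1]=7) = 7; D[2]=7 ok
step 3: need max(L[3]=2,C[2]=9) = 9; D[3]=6 SHORT
step 4: need C[3]=9 = 9; D[4]=9 ok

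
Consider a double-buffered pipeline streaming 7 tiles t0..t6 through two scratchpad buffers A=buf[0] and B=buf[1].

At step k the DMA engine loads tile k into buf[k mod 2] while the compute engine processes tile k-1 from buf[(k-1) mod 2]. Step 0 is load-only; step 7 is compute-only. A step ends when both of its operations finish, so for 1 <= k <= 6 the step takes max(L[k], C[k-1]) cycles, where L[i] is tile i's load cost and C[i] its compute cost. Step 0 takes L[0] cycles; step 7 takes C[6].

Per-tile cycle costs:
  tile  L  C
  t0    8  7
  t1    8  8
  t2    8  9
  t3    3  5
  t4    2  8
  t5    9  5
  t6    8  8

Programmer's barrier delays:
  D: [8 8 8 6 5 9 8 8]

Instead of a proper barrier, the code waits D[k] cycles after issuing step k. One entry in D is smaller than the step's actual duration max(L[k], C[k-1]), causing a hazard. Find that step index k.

hazard at step 3

step 0: need L[0]=8 = 8; D[0]=8 ok
step 1: need max(L[1]=8,C[0]=7) = 8; D[1]=8 ok
step 2: need max(L[2]=8,C[1]=8) = 8; D[2]=8 ok
step 3: need max(L[3]=3,C[2]=9) = 9; D[3]=6 SHORT
step 4: need max(L[4]=2,C[3]=5) = 5; D[4]=5 ok
step 5: need max(L[5]=9,C[4]=8) = 9; D[5]=9 ok
step 6: need max(L[6]=8,C[5]=5) = 8; D[6]=8 ok
step 7: need C[6]=8 = 8; D[7]=8 ok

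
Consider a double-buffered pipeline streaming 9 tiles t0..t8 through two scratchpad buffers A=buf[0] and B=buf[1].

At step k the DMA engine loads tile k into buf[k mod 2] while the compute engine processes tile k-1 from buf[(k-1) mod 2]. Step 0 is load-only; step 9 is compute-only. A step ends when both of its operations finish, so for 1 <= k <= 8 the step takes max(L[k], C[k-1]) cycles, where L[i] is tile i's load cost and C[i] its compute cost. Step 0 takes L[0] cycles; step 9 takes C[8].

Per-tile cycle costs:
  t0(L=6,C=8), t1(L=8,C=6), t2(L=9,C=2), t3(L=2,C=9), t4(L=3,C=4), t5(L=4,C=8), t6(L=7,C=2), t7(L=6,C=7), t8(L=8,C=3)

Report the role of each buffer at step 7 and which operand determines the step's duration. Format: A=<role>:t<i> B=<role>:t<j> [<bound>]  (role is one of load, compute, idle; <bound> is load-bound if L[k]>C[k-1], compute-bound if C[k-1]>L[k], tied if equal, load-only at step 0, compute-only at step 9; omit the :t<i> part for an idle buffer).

[0] DMA t0→A (6c) ∥ CU idle ⇒ 6c, clock 6
[1] DMA t1→B (8c) ∥ CU A:t0 (8c) ⇒ 8c, clock 14
[2] DMA t2→A (9c) ∥ CU B:t1 (6c) ⇒ 9c, clock 23
[3] DMA t3→B (2c) ∥ CU A:t2 (2c) ⇒ 2c, clock 25
[4] DMA t4→A (3c) ∥ CU B:t3 (9c) ⇒ 9c, clock 34
[5] DMA t5→B (4c) ∥ CU A:t4 (4c) ⇒ 4c, clock 38
[6] DMA t6→A (7c) ∥ CU B:t5 (8c) ⇒ 8c, clock 46
[7] DMA t7→B (6c) ∥ CU A:t6 (2c) ⇒ 6c, clock 52
[8] DMA t8→A (8c) ∥ CU B:t7 (7c) ⇒ 8c, clock 60
[9] DMA idle ∥ CU A:t8 (3c) ⇒ 3c, clock 63

step 7: A=compute:t6 B=load:t7 [load-bound]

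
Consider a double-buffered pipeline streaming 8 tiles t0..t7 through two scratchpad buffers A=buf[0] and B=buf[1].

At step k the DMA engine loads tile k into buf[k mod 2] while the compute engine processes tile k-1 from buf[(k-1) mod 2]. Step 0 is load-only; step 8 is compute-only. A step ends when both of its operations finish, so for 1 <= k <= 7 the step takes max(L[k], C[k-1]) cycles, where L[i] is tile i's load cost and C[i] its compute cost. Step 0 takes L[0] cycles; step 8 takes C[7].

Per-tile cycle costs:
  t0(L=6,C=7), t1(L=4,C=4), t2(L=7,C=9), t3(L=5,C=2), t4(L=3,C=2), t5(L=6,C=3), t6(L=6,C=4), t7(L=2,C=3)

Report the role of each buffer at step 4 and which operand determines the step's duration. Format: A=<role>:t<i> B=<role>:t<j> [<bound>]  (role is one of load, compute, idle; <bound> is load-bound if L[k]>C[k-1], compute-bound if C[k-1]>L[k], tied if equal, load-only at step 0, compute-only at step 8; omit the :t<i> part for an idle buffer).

step 4: A=load:t4 B=compute:t3 [load-bound]

k=0 load=t0/6c comp=- wait=6 total=6
k=1 load=t1/4c comp=t0/7c wait=7 total=13
k=2 load=t2/7c comp=t1/4c wait=7 total=20
k=3 load=t3/5c comp=t2/9c wait=9 total=29
k=4 load=t4/3c comp=t3/2c wait=3 total=32
k=5 load=t5/6c comp=t4/2c wait=6 total=38
k=6 load=t6/6c comp=t5/3c wait=6 total=44
k=7 load=t7/2c comp=t6/4c wait=4 total=48
k=8 load=- comp=t7/3c wait=3 total=51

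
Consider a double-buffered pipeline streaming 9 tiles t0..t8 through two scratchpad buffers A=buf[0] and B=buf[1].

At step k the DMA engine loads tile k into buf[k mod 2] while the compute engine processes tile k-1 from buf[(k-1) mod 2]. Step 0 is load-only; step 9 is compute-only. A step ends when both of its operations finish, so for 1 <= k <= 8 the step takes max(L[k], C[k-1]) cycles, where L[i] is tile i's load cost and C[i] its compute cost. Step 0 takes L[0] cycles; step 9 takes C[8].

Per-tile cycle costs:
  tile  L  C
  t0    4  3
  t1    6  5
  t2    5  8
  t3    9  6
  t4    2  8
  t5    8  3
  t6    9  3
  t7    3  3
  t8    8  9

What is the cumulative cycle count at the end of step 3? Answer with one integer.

end_cycle[3] = 24

  0. 4=4c; end=4; A:t0 B:-
  1. max(6,3)=6c; end=10; A:t0 B:t1
  2. max(5,5)=5c; end=15; A:t2 B:t1
  3. max(9,8)=9c; end=24; A:t2 B:t3
  4. max(2,6)=6c; end=30; A:t4 B:t3
  5. max(8,8)=8c; end=38; A:t4 B:t5
  6. max(9,3)=9c; end=47; A:t6 B:t5
  7. max(3,3)=3c; end=50; A:t6 B:t7
  8. max(8,3)=8c; end=58; A:t8 B:t7
  9. 9=9c; end=67; A:t8 B:t7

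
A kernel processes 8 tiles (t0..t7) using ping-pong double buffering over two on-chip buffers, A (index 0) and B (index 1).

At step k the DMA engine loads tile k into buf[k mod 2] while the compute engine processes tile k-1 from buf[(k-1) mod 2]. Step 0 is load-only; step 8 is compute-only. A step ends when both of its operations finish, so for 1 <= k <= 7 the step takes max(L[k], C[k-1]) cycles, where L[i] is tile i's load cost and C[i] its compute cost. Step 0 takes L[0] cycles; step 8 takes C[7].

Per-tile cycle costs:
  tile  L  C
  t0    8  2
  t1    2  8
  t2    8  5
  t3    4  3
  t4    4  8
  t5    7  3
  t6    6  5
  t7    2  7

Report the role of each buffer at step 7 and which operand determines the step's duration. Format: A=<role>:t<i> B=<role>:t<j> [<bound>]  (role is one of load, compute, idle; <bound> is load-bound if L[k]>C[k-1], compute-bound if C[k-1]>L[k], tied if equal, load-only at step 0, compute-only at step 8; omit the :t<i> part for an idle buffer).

  0. 8=8c; end=8; A:t0 B:-
  1. max(2,2)=2c; end=10; A:t0 B:t1
  2. max(8,8)=8c; end=18; A:t2 B:t1
  3. max(4,5)=5c; end=23; A:t2 B:t3
  4. max(4,3)=4c; end=27; A:t4 B:t3
  5. max(7,8)=8c; end=35; A:t4 B:t5
  6. max(6,3)=6c; end=41; A:t6 B:t5
  7. max(2,5)=5c; end=46; A:t6 B:t7
  8. 7=7c; end=53; A:t6 B:t7

step 7: A=compute:t6 B=load:t7 [compute-bound]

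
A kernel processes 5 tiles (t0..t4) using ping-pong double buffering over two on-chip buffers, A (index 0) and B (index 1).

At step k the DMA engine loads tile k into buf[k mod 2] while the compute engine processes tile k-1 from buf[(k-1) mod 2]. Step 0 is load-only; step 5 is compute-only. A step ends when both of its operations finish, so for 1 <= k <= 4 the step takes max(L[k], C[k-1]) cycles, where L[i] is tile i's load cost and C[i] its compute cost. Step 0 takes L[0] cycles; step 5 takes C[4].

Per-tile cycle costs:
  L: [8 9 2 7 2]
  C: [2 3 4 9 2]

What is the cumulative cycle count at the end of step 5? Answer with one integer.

end_cycle[5] = 38

  0. 8=8c; end=8; A:t0 B:-
  1. max(9,2)=9c; end=17; A:t0 B:t1
  2. max(2,3)=3c; end=20; A:t2 B:t1
  3. max(7,4)=7c; end=27; A:t2 B:t3
  4. max(2,9)=9c; end=36; A:t4 B:t3
  5. 2=2c; end=38; A:t4 B:t3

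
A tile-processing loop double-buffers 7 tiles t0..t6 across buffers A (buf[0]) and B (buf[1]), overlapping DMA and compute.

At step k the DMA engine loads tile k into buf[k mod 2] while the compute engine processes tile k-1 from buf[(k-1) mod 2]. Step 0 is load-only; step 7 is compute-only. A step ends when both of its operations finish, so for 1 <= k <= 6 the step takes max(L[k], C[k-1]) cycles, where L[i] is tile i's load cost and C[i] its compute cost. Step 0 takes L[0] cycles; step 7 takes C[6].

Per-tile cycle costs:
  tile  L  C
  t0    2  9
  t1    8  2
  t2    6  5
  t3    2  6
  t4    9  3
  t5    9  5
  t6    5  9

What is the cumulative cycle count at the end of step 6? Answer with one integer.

end_cycle[6] = 45

k=0 load=t0/2c comp=- wait=2 total=2
k=1 load=t1/8c comp=t0/9c wait=9 total=11
k=2 load=t2/6c comp=t1/2c wait=6 total=17
k=3 load=t3/2c comp=t2/5c wait=5 total=22
k=4 load=t4/9c comp=t3/6c wait=9 total=31
k=5 load=t5/9c comp=t4/3c wait=9 total=40
k=6 load=t6/5c comp=t5/5c wait=5 total=45
k=7 load=- comp=t6/9c wait=9 total=54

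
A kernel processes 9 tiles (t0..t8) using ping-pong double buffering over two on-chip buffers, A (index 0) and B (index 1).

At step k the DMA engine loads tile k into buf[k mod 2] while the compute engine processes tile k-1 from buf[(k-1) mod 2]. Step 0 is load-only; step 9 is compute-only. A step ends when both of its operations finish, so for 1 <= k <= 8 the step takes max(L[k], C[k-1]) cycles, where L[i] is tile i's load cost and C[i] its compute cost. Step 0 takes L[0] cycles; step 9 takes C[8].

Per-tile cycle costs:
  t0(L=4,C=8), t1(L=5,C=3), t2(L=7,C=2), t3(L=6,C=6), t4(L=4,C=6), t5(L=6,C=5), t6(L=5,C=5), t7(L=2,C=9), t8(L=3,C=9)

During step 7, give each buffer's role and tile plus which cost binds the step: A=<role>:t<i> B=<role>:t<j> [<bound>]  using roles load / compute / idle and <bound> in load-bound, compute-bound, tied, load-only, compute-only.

step 7: A=compute:t6 B=load:t7 [compute-bound]

  0. 4=4c; end=4; A:t0 B:-
  1. max(5,8)=8c; end=12; A:t0 B:t1
  2. max(7,3)=7c; end=19; A:t2 B:t1
  3. max(6,2)=6c; end=25; A:t2 B:t3
  4. max(4,6)=6c; end=31; A:t4 B:t3
  5. max(6,6)=6c; end=37; A:t4 B:t5
  6. max(5,5)=5c; end=42; A:t6 B:t5
  7. max(2,5)=5c; end=47; A:t6 B:t7
  8. max(3,9)=9c; end=56; A:t8 B:t7
  9. 9=9c; end=65; A:t8 B:t7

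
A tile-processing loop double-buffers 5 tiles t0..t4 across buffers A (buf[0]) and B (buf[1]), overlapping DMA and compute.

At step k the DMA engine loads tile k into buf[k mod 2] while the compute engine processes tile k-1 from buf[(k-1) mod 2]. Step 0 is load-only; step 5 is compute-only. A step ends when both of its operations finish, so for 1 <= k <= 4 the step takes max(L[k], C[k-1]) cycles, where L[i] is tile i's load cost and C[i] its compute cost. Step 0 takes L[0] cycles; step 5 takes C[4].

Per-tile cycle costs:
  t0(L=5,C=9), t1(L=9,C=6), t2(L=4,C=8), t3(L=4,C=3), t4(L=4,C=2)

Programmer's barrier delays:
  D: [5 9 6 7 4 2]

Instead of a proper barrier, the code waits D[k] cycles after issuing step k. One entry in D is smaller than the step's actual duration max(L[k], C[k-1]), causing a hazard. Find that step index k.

hazard at step 3

[0] required=L[0]=5=5 vs D=5 ok
[1] required=max(L[1]=9,C[0]=9)=9 vs D=9 ok
[2] required=max(L[2]=4,C[1]=6)=6 vs D=6 ok
[3] required=max(L[3]=4,C[2]=8)=8 vs D=7 SHORT
[4] required=max(L[4]=4,C[3]=3)=4 vs D=4 ok
[5] required=C[4]=2=2 vs D=2 ok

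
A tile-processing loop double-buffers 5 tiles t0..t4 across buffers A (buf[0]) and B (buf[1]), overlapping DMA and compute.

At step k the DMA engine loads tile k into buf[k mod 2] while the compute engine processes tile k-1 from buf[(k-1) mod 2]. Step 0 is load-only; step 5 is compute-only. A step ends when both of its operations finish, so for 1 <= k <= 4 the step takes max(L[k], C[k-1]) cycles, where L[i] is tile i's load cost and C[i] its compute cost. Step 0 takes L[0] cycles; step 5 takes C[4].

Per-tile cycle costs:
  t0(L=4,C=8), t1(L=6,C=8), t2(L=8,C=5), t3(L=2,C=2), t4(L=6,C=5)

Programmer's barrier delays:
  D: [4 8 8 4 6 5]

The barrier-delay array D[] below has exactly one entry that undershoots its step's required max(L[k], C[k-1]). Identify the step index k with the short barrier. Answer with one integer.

hazard at step 3

step 0: need L[0]=4 = 4; D[0]=4 ok
step 1: need max(L[1]=6,C[0]=8) = 8; D[1]=8 ok
step 2: need max(L[2]=8,C[1]=8) = 8; D[2]=8 ok
step 3: need max(L[3]=2,C[2]=5) = 5; D[3]=4 SHORT
step 4: need max(L[4]=6,C[3]=2) = 6; D[4]=6 ok
step 5: need C[4]=5 = 5; D[5]=5 ok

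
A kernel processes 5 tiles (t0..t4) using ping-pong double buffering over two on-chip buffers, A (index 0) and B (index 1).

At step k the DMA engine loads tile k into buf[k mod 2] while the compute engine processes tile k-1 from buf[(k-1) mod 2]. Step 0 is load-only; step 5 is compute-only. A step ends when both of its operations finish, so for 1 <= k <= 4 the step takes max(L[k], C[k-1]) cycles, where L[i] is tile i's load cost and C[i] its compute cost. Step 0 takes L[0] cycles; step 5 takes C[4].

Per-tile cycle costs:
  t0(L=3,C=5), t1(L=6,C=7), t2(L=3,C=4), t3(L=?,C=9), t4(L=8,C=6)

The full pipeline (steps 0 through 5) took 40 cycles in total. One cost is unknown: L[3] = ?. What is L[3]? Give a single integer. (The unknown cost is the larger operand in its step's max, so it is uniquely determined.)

L[3] = 9

step 0 → dur = L[0]=3 = 3
step 1 → dur = max(L[1]=6, C[0]=5) = 6
step 2 → dur = max(L[2]=3, C[1]=7) = 7
step 3 → dur = max(L[3]=?, C[2]=4) = L[3]  (unknown; binding)
step 4 → dur = max(L[4]=8, C[3]=9) = 9
step 5 → dur = C[4]=6 = 6
sum of known step durations = 31
dur[3] = total - known = 40 - 31 = 9
L[3] is the binding max in step 3, so L[3] = dur[3] = 9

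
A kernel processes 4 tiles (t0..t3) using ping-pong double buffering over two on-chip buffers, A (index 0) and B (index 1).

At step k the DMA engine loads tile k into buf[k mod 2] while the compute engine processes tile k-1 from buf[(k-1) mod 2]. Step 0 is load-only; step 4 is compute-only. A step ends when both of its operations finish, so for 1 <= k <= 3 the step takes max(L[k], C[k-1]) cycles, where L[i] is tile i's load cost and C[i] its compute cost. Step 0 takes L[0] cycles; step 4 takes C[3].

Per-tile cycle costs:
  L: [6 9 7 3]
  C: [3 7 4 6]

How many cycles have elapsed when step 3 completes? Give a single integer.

[0] DMA t0→A (6c) ∥ CU idle ⇒ 6c, clock 6
[1] DMA t1→B (9c) ∥ CU A:t0 (3c) ⇒ 9c, clock 15
[2] DMA t2→A (7c) ∥ CU B:t1 (7c) ⇒ 7c, clock 22
[3] DMA t3→B (3c) ∥ CU A:t2 (4c) ⇒ 4c, clock 26
[4] DMA idle ∥ CU B:t3 (6c) ⇒ 6c, clock 32

end_cycle[3] = 26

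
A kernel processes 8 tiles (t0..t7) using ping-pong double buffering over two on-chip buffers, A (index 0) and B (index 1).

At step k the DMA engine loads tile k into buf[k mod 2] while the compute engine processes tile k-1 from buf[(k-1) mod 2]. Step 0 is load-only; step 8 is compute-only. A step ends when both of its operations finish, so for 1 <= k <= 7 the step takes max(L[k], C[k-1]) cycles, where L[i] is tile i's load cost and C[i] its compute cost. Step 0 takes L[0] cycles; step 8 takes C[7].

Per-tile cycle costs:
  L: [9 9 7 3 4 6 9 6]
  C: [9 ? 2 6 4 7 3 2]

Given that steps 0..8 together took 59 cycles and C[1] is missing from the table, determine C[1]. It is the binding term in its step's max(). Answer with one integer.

step 0 → dur = L[0]=9 = 9
step 1 → dur = max(L[1]=9, C[0]=9) = 9
step 2 → dur = max(L[2]=7, C[1]=?) = C[1]  (unknown; binding)
step 3 → dur = max(L[3]=3, C[2]=2) = 3
step 4 → dur = max(L[4]=4, C[3]=6) = 6
step 5 → dur = max(L[5]=6, C[4]=4) = 6
step 6 → dur = max(L[6]=9, C[5]=7) = 9
step 7 → dur = max(L[7]=6, C[6]=3) = 6
step 8 → dur = C[7]=2 = 2
sum of known step durations = 50
dur[2] = total - known = 59 - 50 = 9
C[1] is the binding max in step 2, so C[1] = dur[2] = 9

C[1] = 9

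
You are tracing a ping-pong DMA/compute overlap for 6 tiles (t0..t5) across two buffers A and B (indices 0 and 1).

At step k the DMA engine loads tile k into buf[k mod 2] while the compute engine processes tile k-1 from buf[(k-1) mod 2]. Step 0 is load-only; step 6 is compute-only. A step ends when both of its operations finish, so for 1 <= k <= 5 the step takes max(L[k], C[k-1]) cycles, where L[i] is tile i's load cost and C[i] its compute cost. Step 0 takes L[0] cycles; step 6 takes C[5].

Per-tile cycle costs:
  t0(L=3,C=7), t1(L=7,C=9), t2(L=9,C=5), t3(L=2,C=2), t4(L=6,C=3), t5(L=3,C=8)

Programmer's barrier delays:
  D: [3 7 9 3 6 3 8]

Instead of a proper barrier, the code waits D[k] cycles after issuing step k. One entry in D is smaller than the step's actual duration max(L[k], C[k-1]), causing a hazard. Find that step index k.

hazard at step 3

[0] required=L[0]=3=3 vs D=3 ok
[1] required=max(L[1]=7,C[0]=7)=7 vs D=7 ok
[2] required=max(L[2]=9,C[1]=9)=9 vs D=9 ok
[3] required=max(L[3]=2,C[2]=5)=5 vs D=3 SHORT
[4] required=max(L[4]=6,C[3]=2)=6 vs D=6 ok
[5] required=max(L[5]=3,C[4]=3)=3 vs D=3 ok
[6] required=C[5]=8=8 vs D=8 ok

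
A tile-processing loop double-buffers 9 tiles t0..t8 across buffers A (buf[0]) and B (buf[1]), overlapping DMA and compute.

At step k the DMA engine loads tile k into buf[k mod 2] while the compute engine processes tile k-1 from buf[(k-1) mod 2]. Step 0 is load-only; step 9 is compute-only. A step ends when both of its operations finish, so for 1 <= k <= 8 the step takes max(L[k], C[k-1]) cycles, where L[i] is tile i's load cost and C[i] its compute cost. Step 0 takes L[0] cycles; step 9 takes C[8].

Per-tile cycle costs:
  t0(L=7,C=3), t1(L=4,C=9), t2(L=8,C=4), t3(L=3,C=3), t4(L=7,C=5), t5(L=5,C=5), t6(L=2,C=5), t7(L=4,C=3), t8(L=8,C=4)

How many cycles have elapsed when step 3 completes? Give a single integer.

end_cycle[3] = 24

step 0: L[0]=7 → dur=7, Σ=7 | A=load:t0 B=idle [load-only]
step 1: L[1]=4 C[0]=3 → dur=4, Σ=11 | A=compute:t0 B=load:t1 [load-bound]
step 2: L[2]=8 C[1]=9 → dur=9, Σ=20 | A=load:t2 B=compute:t1 [compute-bound]
step 3: L[3]=3 C[2]=4 → dur=4, Σ=24 | A=compute:t2 B=load:t3 [compute-bound]
step 4: L[4]=7 C[3]=3 → dur=7, Σ=31 | A=load:t4 B=compute:t3 [load-bound]
step 5: L[5]=5 C[4]=5 → dur=5, Σ=36 | A=compute:t4 B=load:t5 [tied]
step 6: L[6]=2 C[5]=5 → dur=5, Σ=41 | A=load:t6 B=compute:t5 [compute-bound]
step 7: L[7]=4 C[6]=5 → dur=5, Σ=46 | A=compute:t6 B=load:t7 [compute-bound]
step 8: L[8]=8 C[7]=3 → dur=8, Σ=54 | A=load:t8 B=compute:t7 [load-bound]
step 9: C[8]=4 → dur=4, Σ=58 | A=compute:t8 B=idle [compute-only]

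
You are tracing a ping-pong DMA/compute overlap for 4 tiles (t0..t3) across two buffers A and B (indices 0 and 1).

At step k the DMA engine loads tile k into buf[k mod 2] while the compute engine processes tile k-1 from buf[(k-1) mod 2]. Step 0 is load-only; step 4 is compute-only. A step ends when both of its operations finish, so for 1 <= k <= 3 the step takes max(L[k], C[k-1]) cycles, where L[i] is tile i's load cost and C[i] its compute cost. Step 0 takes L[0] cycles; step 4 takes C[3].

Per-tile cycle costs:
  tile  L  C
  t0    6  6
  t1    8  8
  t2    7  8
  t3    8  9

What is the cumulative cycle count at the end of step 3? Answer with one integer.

end_cycle[3] = 30

[0] DMA t0→A (6c) ∥ CU idle ⇒ 6c, clock 6
[1] DMA t1→B (8c) ∥ CU A:t0 (6c) ⇒ 8c, clock 14
[2] DMA t2→A (7c) ∥ CU B:t1 (8c) ⇒ 8c, clock 22
[3] DMA t3→B (8c) ∥ CU A:t2 (8c) ⇒ 8c, clock 30
[4] DMA idle ∥ CU B:t3 (9c) ⇒ 9c, clock 39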